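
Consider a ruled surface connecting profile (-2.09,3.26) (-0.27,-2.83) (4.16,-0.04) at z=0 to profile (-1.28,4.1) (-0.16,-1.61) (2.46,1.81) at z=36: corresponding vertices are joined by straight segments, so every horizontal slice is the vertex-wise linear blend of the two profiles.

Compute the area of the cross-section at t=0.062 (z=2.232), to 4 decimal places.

Cross-section at t=0.062: each vertex is (1-t)·p0[i] + t·p1[i].
  v1: (1-0.062)·(-2.09,3.26) + 0.062·(-1.28,4.1) = (-2.0398,3.3121)
  v2: (1-0.062)·(-0.27,-2.83) + 0.062·(-0.16,-1.61) = (-0.2632,-2.7544)
  v3: (1-0.062)·(4.16,-0.04) + 0.062·(2.46,1.81) = (4.0546,0.0747)
Shoelace sum Σ(x_i·y_{i+1} − x_{i+1}·y_i):
  i=1: -2.0398·-2.7544 − -0.2632·3.3121 = +6.4900 (running +6.4900)
  i=2: -0.2632·0.0747 − 4.0546·-2.7544 = +11.1482 (running +17.6381)
  i=3: 4.0546·3.3121 − -2.0398·0.0747 = +13.5815 (running +31.2197)
Area = |Σ|/2 = |31.2197|/2 = 15.6098

Area at t=0.062: 15.6098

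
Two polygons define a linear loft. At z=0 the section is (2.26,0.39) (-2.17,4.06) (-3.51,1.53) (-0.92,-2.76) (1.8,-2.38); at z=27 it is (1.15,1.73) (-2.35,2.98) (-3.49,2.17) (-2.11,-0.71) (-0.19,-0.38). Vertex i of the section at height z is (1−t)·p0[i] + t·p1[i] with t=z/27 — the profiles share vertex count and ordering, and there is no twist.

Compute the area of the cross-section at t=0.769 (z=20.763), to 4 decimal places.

Area at t=0.769: 12.8587

Cross-section at t=0.769: each vertex is (1-t)·p0[i] + t·p1[i].
  v1: (1-0.769)·(2.26,0.39) + 0.769·(1.15,1.73) = (1.4064,1.4205)
  v2: (1-0.769)·(-2.17,4.06) + 0.769·(-2.35,2.98) = (-2.3084,3.2295)
  v3: (1-0.769)·(-3.51,1.53) + 0.769·(-3.49,2.17) = (-3.4946,2.0222)
  v4: (1-0.769)·(-0.92,-2.76) + 0.769·(-2.11,-0.71) = (-1.8351,-1.1835)
  v5: (1-0.769)·(1.8,-2.38) + 0.769·(-0.19,-0.38) = (0.2697,-0.8420)
Shoelace sum Σ(x_i·y_{i+1} − x_{i+1}·y_i):
  i=1: 1.4064·3.2295 − -2.3084·1.4205 = +7.8210 (running +7.8210)
  i=2: -2.3084·2.0222 − -3.4946·3.2295 = +6.6178 (running +14.4388)
  i=3: -3.4946·-1.1835 − -1.8351·2.0222 = +7.8469 (running +22.2857)
  i=4: -1.8351·-0.8420 − 0.2697·-1.1835 = +1.8644 (running +24.1501)
  i=5: 0.2697·1.4205 − 1.4064·-0.8420 = +1.5673 (running +25.7174)
Area = |Σ|/2 = |25.7174|/2 = 12.8587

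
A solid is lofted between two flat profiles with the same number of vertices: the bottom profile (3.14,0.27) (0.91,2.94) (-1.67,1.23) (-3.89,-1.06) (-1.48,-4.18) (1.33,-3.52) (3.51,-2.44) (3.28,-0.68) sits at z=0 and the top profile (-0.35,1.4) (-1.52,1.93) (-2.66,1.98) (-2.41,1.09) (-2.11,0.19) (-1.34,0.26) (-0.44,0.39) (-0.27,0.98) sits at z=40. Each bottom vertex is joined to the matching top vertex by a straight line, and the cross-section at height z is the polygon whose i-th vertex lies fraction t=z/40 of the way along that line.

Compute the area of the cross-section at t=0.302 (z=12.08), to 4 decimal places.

Cross-section at t=0.302: each vertex is (1-t)·p0[i] + t·p1[i].
  v1: (1-0.302)·(3.14,0.27) + 0.302·(-0.35,1.4) = (2.0860,0.6113)
  v2: (1-0.302)·(0.91,2.94) + 0.302·(-1.52,1.93) = (0.1761,2.6350)
  v3: (1-0.302)·(-1.67,1.23) + 0.302·(-2.66,1.98) = (-1.9690,1.4565)
  v4: (1-0.302)·(-3.89,-1.06) + 0.302·(-2.41,1.09) = (-3.4430,-0.4107)
  v5: (1-0.302)·(-1.48,-4.18) + 0.302·(-2.11,0.19) = (-1.6703,-2.8603)
  v6: (1-0.302)·(1.33,-3.52) + 0.302·(-1.34,0.26) = (0.5237,-2.3784)
  v7: (1-0.302)·(3.51,-2.44) + 0.302·(-0.44,0.39) = (2.3171,-1.5853)
  v8: (1-0.302)·(3.28,-0.68) + 0.302·(-0.27,0.98) = (2.2079,-0.1787)
Shoelace sum Σ(x_i·y_{i+1} − x_{i+1}·y_i):
  i=1: 2.0860·2.6350 − 0.1761·0.6113 = +5.3890 (running +5.3890)
  i=2: 0.1761·1.4565 − -1.9690·2.6350 = +5.4448 (running +10.8337)
  i=3: -1.9690·-0.4107 − -3.4430·1.4565 = +5.8234 (running +16.6572)
  i=4: -3.4430·-2.8603 − -1.6703·-0.4107 = +9.1620 (running +25.8192)
  i=5: -1.6703·-2.3784 − 0.5237·-2.8603 = +5.4704 (running +31.2896)
  i=6: 0.5237·-1.5853 − 2.3171·-2.3784 = +4.6809 (running +35.9705)
  i=7: 2.3171·-0.1787 − 2.2079·-1.5853 = +3.0863 (running +39.0568)
  i=8: 2.2079·0.6113 − 2.0860·-0.1787 = +1.7223 (running +40.7791)
Area = |Σ|/2 = |40.7791|/2 = 20.3895

Area at t=0.302: 20.3895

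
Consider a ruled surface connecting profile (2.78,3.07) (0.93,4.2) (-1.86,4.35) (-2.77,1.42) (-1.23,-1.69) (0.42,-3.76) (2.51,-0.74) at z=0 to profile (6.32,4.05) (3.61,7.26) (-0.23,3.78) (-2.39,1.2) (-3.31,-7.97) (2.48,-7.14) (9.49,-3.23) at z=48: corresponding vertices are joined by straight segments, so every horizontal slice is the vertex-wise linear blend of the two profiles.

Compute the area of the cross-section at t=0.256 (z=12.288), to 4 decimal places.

Cross-section at t=0.256: each vertex is (1-t)·p0[i] + t·p1[i].
  v1: (1-0.256)·(2.78,3.07) + 0.256·(6.32,4.05) = (3.6862,3.3209)
  v2: (1-0.256)·(0.93,4.2) + 0.256·(3.61,7.26) = (1.6161,4.9834)
  v3: (1-0.256)·(-1.86,4.35) + 0.256·(-0.23,3.78) = (-1.4427,4.2041)
  v4: (1-0.256)·(-2.77,1.42) + 0.256·(-2.39,1.2) = (-2.6727,1.3637)
  v5: (1-0.256)·(-1.23,-1.69) + 0.256·(-3.31,-7.97) = (-1.7625,-3.2977)
  v6: (1-0.256)·(0.42,-3.76) + 0.256·(2.48,-7.14) = (0.9474,-4.6253)
  v7: (1-0.256)·(2.51,-0.74) + 0.256·(9.49,-3.23) = (4.2969,-1.3774)
Shoelace sum Σ(x_i·y_{i+1} − x_{i+1}·y_i):
  i=1: 3.6862·4.9834 − 1.6161·3.3209 = +13.0031 (running +13.0031)
  i=2: 1.6161·4.2041 − -1.4427·4.9834 = +13.9837 (running +26.9868)
  i=3: -1.4427·1.3637 − -2.6727·4.2041 = +9.2689 (running +36.2557)
  i=4: -2.6727·-3.2977 − -1.7625·1.3637 = +11.2172 (running +47.4729)
  i=5: -1.7625·-4.6253 − 0.9474·-3.2977 = +11.2761 (running +58.7490)
  i=6: 0.9474·-1.3774 − 4.2969·-4.6253 = +18.5693 (running +77.3183)
  i=7: 4.2969·3.3209 − 3.6862·-1.3774 = +19.3470 (running +96.6653)
Area = |Σ|/2 = |96.6653|/2 = 48.3327

Area at t=0.256: 48.3327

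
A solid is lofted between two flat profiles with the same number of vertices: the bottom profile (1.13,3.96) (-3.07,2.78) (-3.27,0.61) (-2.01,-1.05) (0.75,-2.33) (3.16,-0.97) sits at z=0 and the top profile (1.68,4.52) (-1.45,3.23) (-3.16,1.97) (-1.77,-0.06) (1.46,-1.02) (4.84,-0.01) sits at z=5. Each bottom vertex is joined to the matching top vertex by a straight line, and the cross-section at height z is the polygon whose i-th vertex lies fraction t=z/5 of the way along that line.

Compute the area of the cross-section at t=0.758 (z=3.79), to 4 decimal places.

Cross-section at t=0.758: each vertex is (1-t)·p0[i] + t·p1[i].
  v1: (1-0.758)·(1.13,3.96) + 0.758·(1.68,4.52) = (1.5469,4.3845)
  v2: (1-0.758)·(-3.07,2.78) + 0.758·(-1.45,3.23) = (-1.8420,3.1211)
  v3: (1-0.758)·(-3.27,0.61) + 0.758·(-3.16,1.97) = (-3.1866,1.6409)
  v4: (1-0.758)·(-2.01,-1.05) + 0.758·(-1.77,-0.06) = (-1.8281,-0.2996)
  v5: (1-0.758)·(0.75,-2.33) + 0.758·(1.46,-1.02) = (1.2882,-1.3370)
  v6: (1-0.758)·(3.16,-0.97) + 0.758·(4.84,-0.01) = (4.4334,-0.2423)
Shoelace sum Σ(x_i·y_{i+1} − x_{i+1}·y_i):
  i=1: 1.5469·3.1211 − -1.8420·4.3845 = +12.9044 (running +12.9044)
  i=2: -1.8420·1.6409 − -3.1866·3.1211 = +6.9232 (running +19.8276)
  i=3: -3.1866·-0.2996 − -1.8281·1.6409 = +3.9543 (running +23.7819)
  i=4: -1.8281·-1.3370 − 1.2882·-0.2996 = +2.8301 (running +26.6120)
  i=5: 1.2882·-0.2423 − 4.4334·-1.3370 = +5.6154 (running +32.2275)
  i=6: 4.4334·4.3845 − 1.5469·-0.2423 = +19.8132 (running +52.0406)
Area = |Σ|/2 = |52.0406|/2 = 26.0203

Area at t=0.758: 26.0203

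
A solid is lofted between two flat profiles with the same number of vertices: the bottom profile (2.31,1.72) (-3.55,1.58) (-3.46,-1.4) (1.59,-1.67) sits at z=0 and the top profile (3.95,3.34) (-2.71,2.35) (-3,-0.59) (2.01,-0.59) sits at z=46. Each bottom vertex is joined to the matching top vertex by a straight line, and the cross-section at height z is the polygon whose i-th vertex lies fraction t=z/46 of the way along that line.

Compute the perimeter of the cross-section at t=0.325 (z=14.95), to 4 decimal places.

Cross-section at t=0.325: each vertex is (1-t)·p0[i] + t·p1[i].
  v1: (1-0.325)·(2.31,1.72) + 0.325·(3.95,3.34) = (2.8430,2.2465)
  v2: (1-0.325)·(-3.55,1.58) + 0.325·(-2.71,2.35) = (-3.2770,1.8303)
  v3: (1-0.325)·(-3.46,-1.4) + 0.325·(-3,-0.59) = (-3.3105,-1.1367)
  v4: (1-0.325)·(1.59,-1.67) + 0.325·(2.01,-0.59) = (1.7265,-1.3190)
Perimeter = Σ |v_{i+1} − v_i|:
  edge 1→2: √(-6.1200² + -0.4162²) = 6.1341 (running 6.1341)
  edge 2→3: √(-0.0335² + -2.9670²) = 2.9672 (running 9.1013)
  edge 3→4: √(5.0370² + -0.1823²) = 5.0403 (running 14.1416)
  edge 4→1: √(1.1165² + 3.5655²) = 3.7362 (running 17.8778)
Perimeter = 17.8778

Perimeter at t=0.325: 17.8778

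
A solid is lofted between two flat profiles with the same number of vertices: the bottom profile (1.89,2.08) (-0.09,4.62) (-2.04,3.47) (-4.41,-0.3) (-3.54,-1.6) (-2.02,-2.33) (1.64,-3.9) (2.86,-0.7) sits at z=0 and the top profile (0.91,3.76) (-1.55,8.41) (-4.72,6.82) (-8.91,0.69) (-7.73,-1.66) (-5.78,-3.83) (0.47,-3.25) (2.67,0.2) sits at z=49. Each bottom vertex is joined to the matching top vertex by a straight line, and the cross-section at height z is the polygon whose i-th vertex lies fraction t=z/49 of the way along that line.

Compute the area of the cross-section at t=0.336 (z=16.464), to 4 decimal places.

Cross-section at t=0.336: each vertex is (1-t)·p0[i] + t·p1[i].
  v1: (1-0.336)·(1.89,2.08) + 0.336·(0.91,3.76) = (1.5607,2.6445)
  v2: (1-0.336)·(-0.09,4.62) + 0.336·(-1.55,8.41) = (-0.5806,5.8934)
  v3: (1-0.336)·(-2.04,3.47) + 0.336·(-4.72,6.82) = (-2.9405,4.5956)
  v4: (1-0.336)·(-4.41,-0.3) + 0.336·(-8.91,0.69) = (-5.9220,0.0326)
  v5: (1-0.336)·(-3.54,-1.6) + 0.336·(-7.73,-1.66) = (-4.9478,-1.6202)
  v6: (1-0.336)·(-2.02,-2.33) + 0.336·(-5.78,-3.83) = (-3.2834,-2.8340)
  v7: (1-0.336)·(1.64,-3.9) + 0.336·(0.47,-3.25) = (1.2469,-3.6816)
  v8: (1-0.336)·(2.86,-0.7) + 0.336·(2.67,0.2) = (2.7962,-0.3976)
Shoelace sum Σ(x_i·y_{i+1} − x_{i+1}·y_i):
  i=1: 1.5607·5.8934 − -0.5806·2.6445 = +10.7333 (running +10.7333)
  i=2: -0.5806·4.5956 − -2.9405·5.8934 = +14.6615 (running +25.3948)
  i=3: -2.9405·0.0326 − -5.9220·4.5956 = +27.1192 (running +52.5140)
  i=4: -5.9220·-1.6202 − -4.9478·0.0326 = +9.7561 (running +62.2701)
  i=5: -4.9478·-2.8340 − -3.2834·-1.6202 = +8.7026 (running +70.9727)
  i=6: -3.2834·-3.6816 − 1.2469·-2.8340 = +15.6217 (running +86.5943)
  i=7: 1.2469·-0.3976 − 2.7962·-3.6816 = +9.7986 (running +96.3929)
  i=8: 2.7962·2.6445 − 1.5607·-0.3976 = +8.0149 (running +104.4079)
Area = |Σ|/2 = |104.4079|/2 = 52.2039

Area at t=0.336: 52.2039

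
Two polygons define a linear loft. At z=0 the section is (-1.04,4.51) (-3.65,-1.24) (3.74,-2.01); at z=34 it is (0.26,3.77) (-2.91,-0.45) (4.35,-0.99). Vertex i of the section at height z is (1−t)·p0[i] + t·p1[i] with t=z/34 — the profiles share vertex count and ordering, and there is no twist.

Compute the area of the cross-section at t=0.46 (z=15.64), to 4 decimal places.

Area at t=0.46: 19.4472

Cross-section at t=0.46: each vertex is (1-t)·p0[i] + t·p1[i].
  v1: (1-0.46)·(-1.04,4.51) + 0.46·(0.26,3.77) = (-0.4420,4.1696)
  v2: (1-0.46)·(-3.65,-1.24) + 0.46·(-2.91,-0.45) = (-3.3096,-0.8766)
  v3: (1-0.46)·(3.74,-2.01) + 0.46·(4.35,-0.99) = (4.0206,-1.5408)
Shoelace sum Σ(x_i·y_{i+1} − x_{i+1}·y_i):
  i=1: -0.4420·-0.8766 − -3.3096·4.1696 = +14.1872 (running +14.1872)
  i=2: -3.3096·-1.5408 − 4.0206·-0.8766 = +8.6239 (running +22.8111)
  i=3: 4.0206·4.1696 − -0.4420·-1.5408 = +16.0833 (running +38.8943)
Area = |Σ|/2 = |38.8943|/2 = 19.4472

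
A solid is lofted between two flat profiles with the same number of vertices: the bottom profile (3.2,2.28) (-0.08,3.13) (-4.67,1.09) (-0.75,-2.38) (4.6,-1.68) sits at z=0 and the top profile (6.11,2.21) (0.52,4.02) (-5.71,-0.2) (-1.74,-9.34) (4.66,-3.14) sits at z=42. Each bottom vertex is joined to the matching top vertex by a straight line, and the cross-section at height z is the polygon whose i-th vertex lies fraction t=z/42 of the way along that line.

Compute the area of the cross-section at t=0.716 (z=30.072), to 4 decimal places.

Cross-section at t=0.716: each vertex is (1-t)·p0[i] + t·p1[i].
  v1: (1-0.716)·(3.2,2.28) + 0.716·(6.11,2.21) = (5.2836,2.2299)
  v2: (1-0.716)·(-0.08,3.13) + 0.716·(0.52,4.02) = (0.3496,3.7672)
  v3: (1-0.716)·(-4.67,1.09) + 0.716·(-5.71,-0.2) = (-5.4146,0.1664)
  v4: (1-0.716)·(-0.75,-2.38) + 0.716·(-1.74,-9.34) = (-1.4588,-7.3634)
  v5: (1-0.716)·(4.6,-1.68) + 0.716·(4.66,-3.14) = (4.6430,-2.7254)
Shoelace sum Σ(x_i·y_{i+1} − x_{i+1}·y_i):
  i=1: 5.2836·3.7672 − 0.3496·2.2299 = +19.1249 (running +19.1249)
  i=2: 0.3496·0.1664 − -5.4146·3.7672 = +20.4564 (running +39.5813)
  i=3: -5.4146·-7.3634 − -1.4588·0.1664 = +40.1126 (running +79.6939)
  i=4: -1.4588·-2.7254 − 4.6430·-7.3634 = +38.1637 (running +117.8576)
  i=5: 4.6430·2.2299 − 5.2836·-2.7254 = +24.7528 (running +142.6104)
Area = |Σ|/2 = |142.6104|/2 = 71.3052

Area at t=0.716: 71.3052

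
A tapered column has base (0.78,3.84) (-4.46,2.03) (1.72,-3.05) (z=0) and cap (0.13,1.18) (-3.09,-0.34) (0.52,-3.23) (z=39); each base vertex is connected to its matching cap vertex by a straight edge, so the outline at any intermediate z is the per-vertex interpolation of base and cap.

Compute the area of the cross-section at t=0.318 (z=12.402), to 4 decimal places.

Area at t=0.318: 14.6831

Cross-section at t=0.318: each vertex is (1-t)·p0[i] + t·p1[i].
  v1: (1-0.318)·(0.78,3.84) + 0.318·(0.13,1.18) = (0.5733,2.9941)
  v2: (1-0.318)·(-4.46,2.03) + 0.318·(-3.09,-0.34) = (-4.0243,1.2763)
  v3: (1-0.318)·(1.72,-3.05) + 0.318·(0.52,-3.23) = (1.3384,-3.1072)
Shoelace sum Σ(x_i·y_{i+1} − x_{i+1}·y_i):
  i=1: 0.5733·1.2763 − -4.0243·2.9941 = +12.7811 (running +12.7811)
  i=2: -4.0243·-3.1072 − 1.3384·1.2763 = +10.7963 (running +23.5774)
  i=3: 1.3384·2.9941 − 0.5733·-3.1072 = +5.7887 (running +29.3661)
Area = |Σ|/2 = |29.3661|/2 = 14.6831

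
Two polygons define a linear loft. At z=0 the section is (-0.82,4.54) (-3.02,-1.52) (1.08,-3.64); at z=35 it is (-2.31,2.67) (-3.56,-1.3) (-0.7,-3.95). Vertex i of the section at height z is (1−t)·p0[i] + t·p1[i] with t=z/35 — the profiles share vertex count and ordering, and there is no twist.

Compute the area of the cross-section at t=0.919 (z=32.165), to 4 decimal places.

Area at t=0.919: 7.8568

Cross-section at t=0.919: each vertex is (1-t)·p0[i] + t·p1[i].
  v1: (1-0.919)·(-0.82,4.54) + 0.919·(-2.31,2.67) = (-2.1893,2.8215)
  v2: (1-0.919)·(-3.02,-1.52) + 0.919·(-3.56,-1.3) = (-3.5163,-1.3178)
  v3: (1-0.919)·(1.08,-3.64) + 0.919·(-0.7,-3.95) = (-0.5558,-3.9249)
Shoelace sum Σ(x_i·y_{i+1} − x_{i+1}·y_i):
  i=1: -2.1893·-1.3178 − -3.5163·2.8215 = +12.8061 (running +12.8061)
  i=2: -3.5163·-3.9249 − -0.5558·-1.3178 = +13.0685 (running +25.8746)
  i=3: -0.5558·2.8215 − -2.1893·-3.9249 = -10.1610 (running +15.7136)
Area = |Σ|/2 = |15.7136|/2 = 7.8568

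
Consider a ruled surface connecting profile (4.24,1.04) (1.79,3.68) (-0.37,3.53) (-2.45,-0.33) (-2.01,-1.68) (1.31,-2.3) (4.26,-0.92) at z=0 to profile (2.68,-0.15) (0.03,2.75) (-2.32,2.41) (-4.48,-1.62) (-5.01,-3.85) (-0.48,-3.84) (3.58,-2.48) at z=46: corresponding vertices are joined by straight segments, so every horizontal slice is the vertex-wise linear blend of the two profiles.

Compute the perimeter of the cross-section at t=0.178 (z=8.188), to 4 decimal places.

Perimeter at t=0.178: 20.8502

Cross-section at t=0.178: each vertex is (1-t)·p0[i] + t·p1[i].
  v1: (1-0.178)·(4.24,1.04) + 0.178·(2.68,-0.15) = (3.9623,0.8282)
  v2: (1-0.178)·(1.79,3.68) + 0.178·(0.03,2.75) = (1.4767,3.5145)
  v3: (1-0.178)·(-0.37,3.53) + 0.178·(-2.32,2.41) = (-0.7171,3.3306)
  v4: (1-0.178)·(-2.45,-0.33) + 0.178·(-4.48,-1.62) = (-2.8113,-0.5596)
  v5: (1-0.178)·(-2.01,-1.68) + 0.178·(-5.01,-3.85) = (-2.5440,-2.0663)
  v6: (1-0.178)·(1.31,-2.3) + 0.178·(-0.48,-3.84) = (0.9914,-2.5741)
  v7: (1-0.178)·(4.26,-0.92) + 0.178·(3.58,-2.48) = (4.1390,-1.1977)
Perimeter = Σ |v_{i+1} − v_i|:
  edge 1→2: √(-2.4856² + 2.6863²) = 3.6598 (running 3.6598)
  edge 2→3: √(-2.1938² + -0.1838²) = 2.2015 (running 5.8613)
  edge 3→4: √(-2.0942² + -3.8903²) = 4.4181 (running 10.2795)
  edge 4→5: √(0.2673² + -1.5066²) = 1.5302 (running 11.8096)
  edge 5→6: √(3.5354² + -0.5079²) = 3.5717 (running 15.3813)
  edge 6→7: √(3.1476² + 1.3764²) = 3.4354 (running 18.8167)
  edge 7→1: √(-0.1766² + 2.0259²) = 2.0335 (running 20.8502)
Perimeter = 20.8502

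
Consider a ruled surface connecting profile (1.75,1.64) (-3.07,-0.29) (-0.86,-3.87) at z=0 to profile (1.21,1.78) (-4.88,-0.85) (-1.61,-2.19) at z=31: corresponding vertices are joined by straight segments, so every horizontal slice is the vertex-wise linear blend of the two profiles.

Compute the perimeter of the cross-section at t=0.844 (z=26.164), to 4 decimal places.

Cross-section at t=0.844: each vertex is (1-t)·p0[i] + t·p1[i].
  v1: (1-0.844)·(1.75,1.64) + 0.844·(1.21,1.78) = (1.2942,1.7582)
  v2: (1-0.844)·(-3.07,-0.29) + 0.844·(-4.88,-0.85) = (-4.5976,-0.7626)
  v3: (1-0.844)·(-0.86,-3.87) + 0.844·(-1.61,-2.19) = (-1.4930,-2.4521)
Perimeter = Σ |v_{i+1} − v_i|:
  edge 1→2: √(-5.8919² + -2.5208²) = 6.4085 (running 6.4085)
  edge 2→3: √(3.1046² + -1.6894²) = 3.5345 (running 9.9430)
  edge 3→1: √(2.7872² + 4.2102²) = 5.0492 (running 14.9923)
Perimeter = 14.9923

Perimeter at t=0.844: 14.9923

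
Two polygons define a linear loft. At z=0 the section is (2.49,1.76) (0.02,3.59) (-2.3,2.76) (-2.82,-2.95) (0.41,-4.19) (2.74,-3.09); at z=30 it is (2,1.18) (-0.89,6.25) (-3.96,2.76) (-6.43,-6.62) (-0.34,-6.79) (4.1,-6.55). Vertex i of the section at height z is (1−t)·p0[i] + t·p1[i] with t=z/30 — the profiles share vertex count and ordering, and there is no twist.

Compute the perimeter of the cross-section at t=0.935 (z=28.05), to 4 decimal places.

Perimeter at t=0.935: 37.5840

Cross-section at t=0.935: each vertex is (1-t)·p0[i] + t·p1[i].
  v1: (1-0.935)·(2.49,1.76) + 0.935·(2,1.18) = (2.0318,1.2177)
  v2: (1-0.935)·(0.02,3.59) + 0.935·(-0.89,6.25) = (-0.8309,6.0771)
  v3: (1-0.935)·(-2.3,2.76) + 0.935·(-3.96,2.76) = (-3.8521,2.7600)
  v4: (1-0.935)·(-2.82,-2.95) + 0.935·(-6.43,-6.62) = (-6.1954,-6.3815)
  v5: (1-0.935)·(0.41,-4.19) + 0.935·(-0.34,-6.79) = (-0.2913,-6.6210)
  v6: (1-0.935)·(2.74,-3.09) + 0.935·(4.1,-6.55) = (4.0116,-6.3251)
Perimeter = Σ |v_{i+1} − v_i|:
  edge 1→2: √(-2.8627² + 4.8594²) = 5.6399 (running 5.6399)
  edge 2→3: √(-3.0213² + -3.3171²) = 4.4868 (running 10.1267)
  edge 3→4: √(-2.3433² + -9.1414²) = 9.4370 (running 19.5637)
  edge 4→5: √(5.9041² + -0.2395²) = 5.9090 (running 25.4727)
  edge 5→6: √(4.3028² + 0.2959²) = 4.3130 (running 29.7857)
  edge 6→1: √(-1.9797² + 7.5428²) = 7.7983 (running 37.5840)
Perimeter = 37.5840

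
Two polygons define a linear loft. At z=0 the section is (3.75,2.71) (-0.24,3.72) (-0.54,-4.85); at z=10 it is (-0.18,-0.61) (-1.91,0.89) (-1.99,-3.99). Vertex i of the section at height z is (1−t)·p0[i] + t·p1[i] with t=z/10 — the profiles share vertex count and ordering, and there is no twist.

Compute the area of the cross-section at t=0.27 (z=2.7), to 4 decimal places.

Area at t=0.27: 12.9362

Cross-section at t=0.27: each vertex is (1-t)·p0[i] + t·p1[i].
  v1: (1-0.27)·(3.75,2.71) + 0.27·(-0.18,-0.61) = (2.6889,1.8136)
  v2: (1-0.27)·(-0.24,3.72) + 0.27·(-1.91,0.89) = (-0.6909,2.9559)
  v3: (1-0.27)·(-0.54,-4.85) + 0.27·(-1.99,-3.99) = (-0.9315,-4.6178)
Shoelace sum Σ(x_i·y_{i+1} − x_{i+1}·y_i):
  i=1: 2.6889·2.9559 − -0.6909·1.8136 = +9.2011 (running +9.2011)
  i=2: -0.6909·-4.6178 − -0.9315·2.9559 = +5.9439 (running +15.1450)
  i=3: -0.9315·1.8136 − 2.6889·-4.6178 = +10.7274 (running +25.8724)
Area = |Σ|/2 = |25.8724|/2 = 12.9362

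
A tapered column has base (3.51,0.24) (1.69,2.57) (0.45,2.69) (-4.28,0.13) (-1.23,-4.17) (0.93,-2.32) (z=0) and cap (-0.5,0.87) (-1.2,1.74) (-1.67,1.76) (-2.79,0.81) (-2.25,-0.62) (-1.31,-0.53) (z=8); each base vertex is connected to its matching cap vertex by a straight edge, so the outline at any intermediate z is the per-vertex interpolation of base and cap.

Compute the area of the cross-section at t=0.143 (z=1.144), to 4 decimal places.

Area at t=0.143: 23.3282

Cross-section at t=0.143: each vertex is (1-t)·p0[i] + t·p1[i].
  v1: (1-0.143)·(3.51,0.24) + 0.143·(-0.5,0.87) = (2.9366,0.3301)
  v2: (1-0.143)·(1.69,2.57) + 0.143·(-1.2,1.74) = (1.2767,2.4513)
  v3: (1-0.143)·(0.45,2.69) + 0.143·(-1.67,1.76) = (0.1468,2.5570)
  v4: (1-0.143)·(-4.28,0.13) + 0.143·(-2.79,0.81) = (-4.0669,0.2272)
  v5: (1-0.143)·(-1.23,-4.17) + 0.143·(-2.25,-0.62) = (-1.3759,-3.6623)
  v6: (1-0.143)·(0.93,-2.32) + 0.143·(-1.31,-0.53) = (0.6097,-2.0640)
Shoelace sum Σ(x_i·y_{i+1} − x_{i+1}·y_i):
  i=1: 2.9366·2.4513 − 1.2767·0.3301 = +6.7770 (running +6.7770)
  i=2: 1.2767·2.5570 − 0.1468·2.4513 = +2.9047 (running +9.6817)
  i=3: 0.1468·0.2272 − -4.0669·2.5570 = +10.4325 (running +20.1142)
  i=4: -4.0669·-3.6623 − -1.3759·0.2272 = +15.2072 (running +35.3214)
  i=5: -1.3759·-2.0640 − 0.6097·-3.6623 = +5.0727 (running +40.3941)
  i=6: 0.6097·0.3301 − 2.9366·-2.0640 = +6.2624 (running +46.6565)
Area = |Σ|/2 = |46.6565|/2 = 23.3282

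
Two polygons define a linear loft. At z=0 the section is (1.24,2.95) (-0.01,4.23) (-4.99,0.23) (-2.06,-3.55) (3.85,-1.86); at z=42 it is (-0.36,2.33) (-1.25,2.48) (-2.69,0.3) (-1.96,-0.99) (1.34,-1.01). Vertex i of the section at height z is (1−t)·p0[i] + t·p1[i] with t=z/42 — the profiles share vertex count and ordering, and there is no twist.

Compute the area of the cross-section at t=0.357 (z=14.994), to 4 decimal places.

Area at t=0.357: 25.0528

Cross-section at t=0.357: each vertex is (1-t)·p0[i] + t·p1[i].
  v1: (1-0.357)·(1.24,2.95) + 0.357·(-0.36,2.33) = (0.6688,2.7287)
  v2: (1-0.357)·(-0.01,4.23) + 0.357·(-1.25,2.48) = (-0.4527,3.6053)
  v3: (1-0.357)·(-4.99,0.23) + 0.357·(-2.69,0.3) = (-4.1689,0.2550)
  v4: (1-0.357)·(-2.06,-3.55) + 0.357·(-1.96,-0.99) = (-2.0243,-2.6361)
  v5: (1-0.357)·(3.85,-1.86) + 0.357·(1.34,-1.01) = (2.9539,-1.5566)
Shoelace sum Σ(x_i·y_{i+1} − x_{i+1}·y_i):
  i=1: 0.6688·3.6053 − -0.4527·2.7287 = +3.6464 (running +3.6464)
  i=2: -0.4527·0.2550 − -4.1689·3.6053 = +14.9145 (running +18.5609)
  i=3: -4.1689·-2.6361 − -2.0243·0.2550 = +11.5057 (running +30.0666)
  i=4: -2.0243·-1.5566 − 2.9539·-2.6361 = +10.9377 (running +41.0043)
  i=5: 2.9539·2.7287 − 0.6688·-1.5566 = +9.1013 (running +50.1056)
Area = |Σ|/2 = |50.1056|/2 = 25.0528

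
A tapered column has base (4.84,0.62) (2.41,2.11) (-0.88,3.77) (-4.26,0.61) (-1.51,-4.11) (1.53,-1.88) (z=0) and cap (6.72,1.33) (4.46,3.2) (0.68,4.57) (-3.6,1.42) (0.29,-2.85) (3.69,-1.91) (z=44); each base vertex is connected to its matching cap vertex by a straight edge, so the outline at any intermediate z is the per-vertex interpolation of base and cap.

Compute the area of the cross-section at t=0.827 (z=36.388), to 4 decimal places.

Area at t=0.827: 43.0331

Cross-section at t=0.827: each vertex is (1-t)·p0[i] + t·p1[i].
  v1: (1-0.827)·(4.84,0.62) + 0.827·(6.72,1.33) = (6.3948,1.2072)
  v2: (1-0.827)·(2.41,2.11) + 0.827·(4.46,3.2) = (4.1053,3.0114)
  v3: (1-0.827)·(-0.88,3.77) + 0.827·(0.68,4.57) = (0.4101,4.4316)
  v4: (1-0.827)·(-4.26,0.61) + 0.827·(-3.6,1.42) = (-3.7142,1.2799)
  v5: (1-0.827)·(-1.51,-4.11) + 0.827·(0.29,-2.85) = (-0.0214,-3.0680)
  v6: (1-0.827)·(1.53,-1.88) + 0.827·(3.69,-1.91) = (3.3163,-1.9048)
Shoelace sum Σ(x_i·y_{i+1} − x_{i+1}·y_i):
  i=1: 6.3948·3.0114 − 4.1053·1.2072 = +14.3015 (running +14.3015)
  i=2: 4.1053·4.4316 − 0.4101·3.0114 = +16.9582 (running +31.2597)
  i=3: 0.4101·1.2799 − -3.7142·4.4316 = +16.9847 (running +48.2444)
  i=4: -3.7142·-3.0680 − -0.0214·1.2799 = +11.4224 (running +59.6668)
  i=5: -0.0214·-1.9048 − 3.3163·-3.0680 = +10.2152 (running +69.8820)
  i=6: 3.3163·1.2072 − 6.3948·-1.9048 = +16.1842 (running +86.0661)
Area = |Σ|/2 = |86.0661|/2 = 43.0331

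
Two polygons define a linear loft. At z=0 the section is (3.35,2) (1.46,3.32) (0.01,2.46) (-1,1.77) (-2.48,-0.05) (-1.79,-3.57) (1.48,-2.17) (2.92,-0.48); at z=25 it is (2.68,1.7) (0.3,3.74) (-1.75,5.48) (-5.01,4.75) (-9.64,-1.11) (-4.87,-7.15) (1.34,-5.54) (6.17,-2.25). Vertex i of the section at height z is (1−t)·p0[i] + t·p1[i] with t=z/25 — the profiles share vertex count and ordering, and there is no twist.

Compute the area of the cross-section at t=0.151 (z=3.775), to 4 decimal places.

Cross-section at t=0.151: each vertex is (1-t)·p0[i] + t·p1[i].
  v1: (1-0.151)·(3.35,2) + 0.151·(2.68,1.7) = (3.2488,1.9547)
  v2: (1-0.151)·(1.46,3.32) + 0.151·(0.3,3.74) = (1.2848,3.3834)
  v3: (1-0.151)·(0.01,2.46) + 0.151·(-1.75,5.48) = (-0.2558,2.9160)
  v4: (1-0.151)·(-1,1.77) + 0.151·(-5.01,4.75) = (-1.6055,2.2200)
  v5: (1-0.151)·(-2.48,-0.05) + 0.151·(-9.64,-1.11) = (-3.5612,-0.2101)
  v6: (1-0.151)·(-1.79,-3.57) + 0.151·(-4.87,-7.15) = (-2.2551,-4.1106)
  v7: (1-0.151)·(1.48,-2.17) + 0.151·(1.34,-5.54) = (1.4589,-2.6789)
  v8: (1-0.151)·(2.92,-0.48) + 0.151·(6.17,-2.25) = (3.4107,-0.7473)
Shoelace sum Σ(x_i·y_{i+1} − x_{i+1}·y_i):
  i=1: 3.2488·3.3834 − 1.2848·1.9547 = +8.4807 (running +8.4807)
  i=2: 1.2848·2.9160 − -0.2558·3.3834 = +4.6120 (running +13.0926)
  i=3: -0.2558·2.2200 − -1.6055·2.9160 = +4.1139 (running +17.2066)
  i=4: -1.6055·-0.2101 − -3.5612·2.2200 = +8.2430 (running +25.4495)
  i=5: -3.5612·-4.1106 − -2.2551·-0.2101 = +14.1647 (running +39.6142)
  i=6: -2.2551·-2.6789 − 1.4589·-4.1106 = +12.0378 (running +51.6521)
  i=7: 1.4589·-0.7473 − 3.4107·-2.6789 = +8.0468 (running +59.6989)
  i=8: 3.4107·1.9547 − 3.2488·-0.7473 = +9.0947 (running +68.7936)
Area = |Σ|/2 = |68.7936|/2 = 34.3968

Area at t=0.151: 34.3968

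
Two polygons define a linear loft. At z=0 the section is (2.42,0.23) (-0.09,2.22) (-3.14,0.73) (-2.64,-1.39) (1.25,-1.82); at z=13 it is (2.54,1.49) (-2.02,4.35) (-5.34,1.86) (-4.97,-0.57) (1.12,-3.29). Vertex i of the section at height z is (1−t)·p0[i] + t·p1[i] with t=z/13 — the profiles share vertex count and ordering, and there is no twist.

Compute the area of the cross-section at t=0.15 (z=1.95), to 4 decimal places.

Cross-section at t=0.15: each vertex is (1-t)·p0[i] + t·p1[i].
  v1: (1-0.15)·(2.42,0.23) + 0.15·(2.54,1.49) = (2.4380,0.4190)
  v2: (1-0.15)·(-0.09,2.22) + 0.15·(-2.02,4.35) = (-0.3795,2.5395)
  v3: (1-0.15)·(-3.14,0.73) + 0.15·(-5.34,1.86) = (-3.4700,0.8995)
  v4: (1-0.15)·(-2.64,-1.39) + 0.15·(-4.97,-0.57) = (-2.9895,-1.2670)
  v5: (1-0.15)·(1.25,-1.82) + 0.15·(1.12,-3.29) = (1.2305,-2.0405)
Shoelace sum Σ(x_i·y_{i+1} − x_{i+1}·y_i):
  i=1: 2.4380·2.5395 − -0.3795·0.4190 = +6.3503 (running +6.3503)
  i=2: -0.3795·0.8995 − -3.4700·2.5395 = +8.4707 (running +14.8210)
  i=3: -3.4700·-1.2670 − -2.9895·0.8995 = +7.0855 (running +21.9066)
  i=4: -2.9895·-2.0405 − 1.2305·-1.2670 = +7.6591 (running +29.5657)
  i=5: 1.2305·0.4190 − 2.4380·-2.0405 = +5.4903 (running +35.0560)
Area = |Σ|/2 = |35.0560|/2 = 17.5280

Area at t=0.15: 17.5280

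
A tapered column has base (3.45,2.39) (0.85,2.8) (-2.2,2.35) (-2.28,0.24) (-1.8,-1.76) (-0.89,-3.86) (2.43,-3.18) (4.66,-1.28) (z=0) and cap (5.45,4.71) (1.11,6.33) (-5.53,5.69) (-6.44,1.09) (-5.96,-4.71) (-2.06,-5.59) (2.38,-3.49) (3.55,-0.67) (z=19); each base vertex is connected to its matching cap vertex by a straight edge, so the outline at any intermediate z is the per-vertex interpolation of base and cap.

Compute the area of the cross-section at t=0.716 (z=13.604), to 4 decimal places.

Cross-section at t=0.716: each vertex is (1-t)·p0[i] + t·p1[i].
  v1: (1-0.716)·(3.45,2.39) + 0.716·(5.45,4.71) = (4.8820,4.0511)
  v2: (1-0.716)·(0.85,2.8) + 0.716·(1.11,6.33) = (1.0362,5.3275)
  v3: (1-0.716)·(-2.2,2.35) + 0.716·(-5.53,5.69) = (-4.5843,4.7414)
  v4: (1-0.716)·(-2.28,0.24) + 0.716·(-6.44,1.09) = (-5.2586,0.8486)
  v5: (1-0.716)·(-1.8,-1.76) + 0.716·(-5.96,-4.71) = (-4.7786,-3.8722)
  v6: (1-0.716)·(-0.89,-3.86) + 0.716·(-2.06,-5.59) = (-1.7277,-5.0987)
  v7: (1-0.716)·(2.43,-3.18) + 0.716·(2.38,-3.49) = (2.3942,-3.4020)
  v8: (1-0.716)·(4.66,-1.28) + 0.716·(3.55,-0.67) = (3.8652,-0.8432)
Shoelace sum Σ(x_i·y_{i+1} − x_{i+1}·y_i):
  i=1: 4.8820·5.3275 − 1.0362·4.0511 = +21.8111 (running +21.8111)
  i=2: 1.0362·4.7414 − -4.5843·5.3275 = +29.3356 (running +51.1467)
  i=3: -4.5843·0.8486 − -5.2586·4.7414 = +21.0429 (running +72.1896)
  i=4: -5.2586·-3.8722 − -4.7786·0.8486 = +24.4173 (running +96.6069)
  i=5: -4.7786·-5.0987 − -1.7277·-3.8722 = +17.6743 (running +114.2812)
  i=6: -1.7277·-3.4020 − 2.3942·-5.0987 = +18.0849 (running +132.3661)
  i=7: 2.3942·-0.8432 − 3.8652·-3.4020 = +11.1305 (running +143.4966)
  i=8: 3.8652·4.0511 − 4.8820·-0.8432 = +19.7752 (running +163.2718)
Area = |Σ|/2 = |163.2718|/2 = 81.6359

Area at t=0.716: 81.6359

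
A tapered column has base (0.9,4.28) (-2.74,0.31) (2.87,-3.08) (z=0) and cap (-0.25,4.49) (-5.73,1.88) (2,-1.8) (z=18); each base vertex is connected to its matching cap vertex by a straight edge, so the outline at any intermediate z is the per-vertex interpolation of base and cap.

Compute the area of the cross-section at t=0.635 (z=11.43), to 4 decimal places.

Cross-section at t=0.635: each vertex is (1-t)·p0[i] + t·p1[i].
  v1: (1-0.635)·(0.9,4.28) + 0.635·(-0.25,4.49) = (0.1698,4.4134)
  v2: (1-0.635)·(-2.74,0.31) + 0.635·(-5.73,1.88) = (-4.6387,1.3070)
  v3: (1-0.635)·(2.87,-3.08) + 0.635·(2,-1.8) = (2.3175,-2.2672)
Shoelace sum Σ(x_i·y_{i+1} − x_{i+1}·y_i):
  i=1: 0.1698·1.3070 − -4.6387·4.4134 = +20.6938 (running +20.6938)
  i=2: -4.6387·-2.2672 − 2.3175·1.3070 = +7.4878 (running +28.1817)
  i=3: 2.3175·4.4134 − 0.1698·-2.2672 = +10.6130 (running +38.7947)
Area = |Σ|/2 = |38.7947|/2 = 19.3973

Area at t=0.635: 19.3973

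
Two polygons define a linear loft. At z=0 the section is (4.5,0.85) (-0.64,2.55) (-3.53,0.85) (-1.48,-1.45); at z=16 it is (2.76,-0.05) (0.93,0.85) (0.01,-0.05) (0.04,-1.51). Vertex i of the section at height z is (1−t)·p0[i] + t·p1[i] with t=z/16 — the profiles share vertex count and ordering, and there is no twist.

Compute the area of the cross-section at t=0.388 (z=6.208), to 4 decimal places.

Cross-section at t=0.388: each vertex is (1-t)·p0[i] + t·p1[i].
  v1: (1-0.388)·(4.5,0.85) + 0.388·(2.76,-0.05) = (3.8249,0.5008)
  v2: (1-0.388)·(-0.64,2.55) + 0.388·(0.93,0.85) = (-0.0308,1.8904)
  v3: (1-0.388)·(-3.53,0.85) + 0.388·(0.01,-0.05) = (-2.1565,0.5008)
  v4: (1-0.388)·(-1.48,-1.45) + 0.388·(0.04,-1.51) = (-0.8902,-1.4733)
Shoelace sum Σ(x_i·y_{i+1} − x_{i+1}·y_i):
  i=1: 3.8249·1.8904 − -0.0308·0.5008 = +7.2460 (running +7.2460)
  i=2: -0.0308·0.5008 − -2.1565·1.8904 = +4.0612 (running +11.3072)
  i=3: -2.1565·-1.4733 − -0.8902·0.5008 = +3.6229 (running +14.9301)
  i=4: -0.8902·0.5008 − 3.8249·-1.4733 = +5.1893 (running +20.1194)
Area = |Σ|/2 = |20.1194|/2 = 10.0597

Area at t=0.388: 10.0597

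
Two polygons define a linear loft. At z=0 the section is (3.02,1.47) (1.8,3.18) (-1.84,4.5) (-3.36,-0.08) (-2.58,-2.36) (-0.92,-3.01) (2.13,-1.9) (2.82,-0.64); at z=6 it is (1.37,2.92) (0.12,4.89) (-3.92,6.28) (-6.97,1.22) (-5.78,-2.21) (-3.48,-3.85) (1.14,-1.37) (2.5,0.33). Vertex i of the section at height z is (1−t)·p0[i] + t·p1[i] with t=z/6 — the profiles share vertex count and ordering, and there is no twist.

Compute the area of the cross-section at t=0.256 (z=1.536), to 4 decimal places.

Area at t=0.256: 39.9875

Cross-section at t=0.256: each vertex is (1-t)·p0[i] + t·p1[i].
  v1: (1-0.256)·(3.02,1.47) + 0.256·(1.37,2.92) = (2.5976,1.8412)
  v2: (1-0.256)·(1.8,3.18) + 0.256·(0.12,4.89) = (1.3699,3.6178)
  v3: (1-0.256)·(-1.84,4.5) + 0.256·(-3.92,6.28) = (-2.3725,4.9557)
  v4: (1-0.256)·(-3.36,-0.08) + 0.256·(-6.97,1.22) = (-4.2842,0.2528)
  v5: (1-0.256)·(-2.58,-2.36) + 0.256·(-5.78,-2.21) = (-3.3992,-2.3216)
  v6: (1-0.256)·(-0.92,-3.01) + 0.256·(-3.48,-3.85) = (-1.5754,-3.2250)
  v7: (1-0.256)·(2.13,-1.9) + 0.256·(1.14,-1.37) = (1.8766,-1.7643)
  v8: (1-0.256)·(2.82,-0.64) + 0.256·(2.5,0.33) = (2.7381,-0.3917)
Shoelace sum Σ(x_i·y_{i+1} − x_{i+1}·y_i):
  i=1: 2.5976·3.6178 − 1.3699·1.8412 = +6.8752 (running +6.8752)
  i=2: 1.3699·4.9557 − -2.3725·3.6178 = +15.3719 (running +22.2471)
  i=3: -2.3725·0.2528 − -4.2842·4.9557 = +20.6312 (running +42.8783)
  i=4: -4.2842·-2.3216 − -3.3992·0.2528 = +10.8054 (running +53.6837)
  i=5: -3.3992·-3.2250 − -1.5754·-2.3216 = +7.3052 (running +60.9889)
  i=6: -1.5754·-1.7643 − 1.8766·-3.2250 = +8.8314 (running +69.8204)
  i=7: 1.8766·-0.3917 − 2.7381·-1.7643 = +4.0958 (running +73.9162)
  i=8: 2.7381·1.8412 − 2.5976·-0.3917 = +6.0588 (running +79.9750)
Area = |Σ|/2 = |79.9750|/2 = 39.9875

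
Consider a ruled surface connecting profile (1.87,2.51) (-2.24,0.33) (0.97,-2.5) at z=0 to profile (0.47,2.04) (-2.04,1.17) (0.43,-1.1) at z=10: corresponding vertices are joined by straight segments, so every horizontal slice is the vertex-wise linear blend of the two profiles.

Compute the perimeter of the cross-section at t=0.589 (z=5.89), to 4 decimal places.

Cross-section at t=0.589: each vertex is (1-t)·p0[i] + t·p1[i].
  v1: (1-0.589)·(1.87,2.51) + 0.589·(0.47,2.04) = (1.0454,2.2332)
  v2: (1-0.589)·(-2.24,0.33) + 0.589·(-2.04,1.17) = (-2.1222,0.8248)
  v3: (1-0.589)·(0.97,-2.5) + 0.589·(0.43,-1.1) = (0.6519,-1.6754)
Perimeter = Σ |v_{i+1} − v_i|:
  edge 1→2: √(-3.1676² + -1.4084²) = 3.4666 (running 3.4666)
  edge 2→3: √(2.7741² + -2.5002²) = 3.7345 (running 7.2011)
  edge 3→1: √(0.3935² + 3.9086²) = 3.9283 (running 11.1294)
Perimeter = 11.1294

Perimeter at t=0.589: 11.1294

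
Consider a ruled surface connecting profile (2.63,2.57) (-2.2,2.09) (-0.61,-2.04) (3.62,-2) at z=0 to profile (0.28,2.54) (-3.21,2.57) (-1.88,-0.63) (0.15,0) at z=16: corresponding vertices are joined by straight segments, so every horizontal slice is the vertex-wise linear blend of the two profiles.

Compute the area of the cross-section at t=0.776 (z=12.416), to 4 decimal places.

Area at t=0.776: 10.3251

Cross-section at t=0.776: each vertex is (1-t)·p0[i] + t·p1[i].
  v1: (1-0.776)·(2.63,2.57) + 0.776·(0.28,2.54) = (0.8064,2.5467)
  v2: (1-0.776)·(-2.2,2.09) + 0.776·(-3.21,2.57) = (-2.9838,2.4625)
  v3: (1-0.776)·(-0.61,-2.04) + 0.776·(-1.88,-0.63) = (-1.5955,-0.9458)
  v4: (1-0.776)·(3.62,-2) + 0.776·(0.15,0) = (0.9273,-0.4480)
Shoelace sum Σ(x_i·y_{i+1} − x_{i+1}·y_i):
  i=1: 0.8064·2.4625 − -2.9838·2.5467 = +9.5845 (running +9.5845)
  i=2: -2.9838·-0.9458 − -1.5955·2.4625 = +6.7511 (running +16.3356)
  i=3: -1.5955·-0.4480 − 0.9273·-0.9458 = +1.5919 (running +17.9275)
  i=4: 0.9273·2.5467 − 0.8064·-0.4480 = +2.7228 (running +20.6503)
Area = |Σ|/2 = |20.6503|/2 = 10.3251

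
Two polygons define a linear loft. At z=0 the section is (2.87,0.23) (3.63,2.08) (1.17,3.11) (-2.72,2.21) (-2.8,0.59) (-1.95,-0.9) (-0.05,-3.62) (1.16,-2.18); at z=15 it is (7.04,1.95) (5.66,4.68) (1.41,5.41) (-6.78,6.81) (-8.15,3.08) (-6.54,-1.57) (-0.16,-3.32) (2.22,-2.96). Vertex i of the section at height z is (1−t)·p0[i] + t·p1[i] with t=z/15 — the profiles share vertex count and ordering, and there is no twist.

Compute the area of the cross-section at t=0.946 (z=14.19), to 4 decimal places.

Area at t=0.946: 101.3201

Cross-section at t=0.946: each vertex is (1-t)·p0[i] + t·p1[i].
  v1: (1-0.946)·(2.87,0.23) + 0.946·(7.04,1.95) = (6.8148,1.8571)
  v2: (1-0.946)·(3.63,2.08) + 0.946·(5.66,4.68) = (5.5504,4.5396)
  v3: (1-0.946)·(1.17,3.11) + 0.946·(1.41,5.41) = (1.3970,5.2858)
  v4: (1-0.946)·(-2.72,2.21) + 0.946·(-6.78,6.81) = (-6.5608,6.5616)
  v5: (1-0.946)·(-2.8,0.59) + 0.946·(-8.15,3.08) = (-7.8611,2.9455)
  v6: (1-0.946)·(-1.95,-0.9) + 0.946·(-6.54,-1.57) = (-6.2921,-1.5338)
  v7: (1-0.946)·(-0.05,-3.62) + 0.946·(-0.16,-3.32) = (-0.1541,-3.3362)
  v8: (1-0.946)·(1.16,-2.18) + 0.946·(2.22,-2.96) = (2.1628,-2.9179)
Shoelace sum Σ(x_i·y_{i+1} − x_{i+1}·y_i):
  i=1: 6.8148·4.5396 − 5.5504·1.8571 = +20.6288 (running +20.6288)
  i=2: 5.5504·5.2858 − 1.3970·4.5396 = +22.9962 (running +43.6250)
  i=3: 1.3970·6.5616 − -6.5608·5.2858 = +43.8457 (running +87.4707)
  i=4: -6.5608·2.9455 − -7.8611·6.5616 = +32.2564 (running +119.7271)
  i=5: -7.8611·-1.5338 − -6.2921·2.9455 = +30.5913 (running +150.3184)
  i=6: -6.2921·-3.3362 − -0.1541·-1.5338 = +20.7555 (running +171.0739)
  i=7: -0.1541·-2.9179 − 2.1628·-3.3362 = +7.6649 (running +178.7389)
  i=8: 2.1628·1.8571 − 6.8148·-2.9179 = +23.9013 (running +202.6402)
Area = |Σ|/2 = |202.6402|/2 = 101.3201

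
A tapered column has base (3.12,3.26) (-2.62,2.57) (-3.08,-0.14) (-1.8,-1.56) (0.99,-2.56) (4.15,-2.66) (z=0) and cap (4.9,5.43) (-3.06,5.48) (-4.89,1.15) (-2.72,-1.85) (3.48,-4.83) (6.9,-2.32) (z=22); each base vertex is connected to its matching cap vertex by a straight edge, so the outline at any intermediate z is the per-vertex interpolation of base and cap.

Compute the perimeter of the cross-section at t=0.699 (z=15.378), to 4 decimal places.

Cross-section at t=0.699: each vertex is (1-t)·p0[i] + t·p1[i].
  v1: (1-0.699)·(3.12,3.26) + 0.699·(4.9,5.43) = (4.3642,4.7768)
  v2: (1-0.699)·(-2.62,2.57) + 0.699·(-3.06,5.48) = (-2.9276,4.6041)
  v3: (1-0.699)·(-3.08,-0.14) + 0.699·(-4.89,1.15) = (-4.3452,0.7617)
  v4: (1-0.699)·(-1.8,-1.56) + 0.699·(-2.72,-1.85) = (-2.4431,-1.7627)
  v5: (1-0.699)·(0.99,-2.56) + 0.699·(3.48,-4.83) = (2.7305,-4.1467)
  v6: (1-0.699)·(4.15,-2.66) + 0.699·(6.9,-2.32) = (6.0723,-2.4223)
Perimeter = Σ |v_{i+1} − v_i|:
  edge 1→2: √(-7.2918² + -0.1727²) = 7.2938 (running 7.2938)
  edge 2→3: √(-1.4176² + -3.8424²) = 4.0956 (running 11.3894)
  edge 3→4: √(1.9021² + -2.5244²) = 3.1608 (running 14.5502)
  edge 4→5: √(5.1736² + -2.3840²) = 5.6965 (running 20.2466)
  edge 5→6: √(3.3417² + 1.7244²) = 3.7604 (running 24.0071)
  edge 6→1: √(-1.7080² + 7.1992²) = 7.3990 (running 31.4061)
Perimeter = 31.4061

Perimeter at t=0.699: 31.4061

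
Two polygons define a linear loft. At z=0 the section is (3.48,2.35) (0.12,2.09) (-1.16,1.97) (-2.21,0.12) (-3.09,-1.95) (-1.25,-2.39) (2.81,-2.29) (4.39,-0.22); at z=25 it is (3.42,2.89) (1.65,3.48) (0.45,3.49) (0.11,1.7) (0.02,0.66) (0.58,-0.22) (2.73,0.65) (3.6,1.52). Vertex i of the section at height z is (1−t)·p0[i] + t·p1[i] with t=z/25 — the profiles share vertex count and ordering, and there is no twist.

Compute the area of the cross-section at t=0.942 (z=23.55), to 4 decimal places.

Cross-section at t=0.942: each vertex is (1-t)·p0[i] + t·p1[i].
  v1: (1-0.942)·(3.48,2.35) + 0.942·(3.42,2.89) = (3.4235,2.8587)
  v2: (1-0.942)·(0.12,2.09) + 0.942·(1.65,3.48) = (1.5613,3.3994)
  v3: (1-0.942)·(-1.16,1.97) + 0.942·(0.45,3.49) = (0.3566,3.4018)
  v4: (1-0.942)·(-2.21,0.12) + 0.942·(0.11,1.7) = (-0.0246,1.6084)
  v5: (1-0.942)·(-3.09,-1.95) + 0.942·(0.02,0.66) = (-0.1604,0.5086)
  v6: (1-0.942)·(-1.25,-2.39) + 0.942·(0.58,-0.22) = (0.4739,-0.3459)
  v7: (1-0.942)·(2.81,-2.29) + 0.942·(2.73,0.65) = (2.7346,0.4795)
  v8: (1-0.942)·(4.39,-0.22) + 0.942·(3.6,1.52) = (3.6458,1.4191)
Shoelace sum Σ(x_i·y_{i+1} − x_{i+1}·y_i):
  i=1: 3.4235·3.3994 − 1.5613·2.8587 = +7.1746 (running +7.1746)
  i=2: 1.5613·3.4018 − 0.3566·3.3994 = +4.0989 (running +11.2734)
  i=3: 0.3566·1.6084 − -0.0246·3.4018 = +0.6571 (running +11.9306)
  i=4: -0.0246·0.5086 − -0.1604·1.6084 = +0.2455 (running +12.1760)
  i=5: -0.1604·-0.3459 − 0.4739·0.5086 = -0.1855 (running +11.9905)
  i=6: 0.4739·0.4795 − 2.7346·-0.3459 = +1.1730 (running +13.1635)
  i=7: 2.7346·1.4191 − 3.6458·0.4795 = +2.1326 (running +15.2961)
  i=8: 3.6458·2.8587 − 3.4235·1.4191 = +5.5640 (running +20.8601)
Area = |Σ|/2 = |20.8601|/2 = 10.4300

Area at t=0.942: 10.4300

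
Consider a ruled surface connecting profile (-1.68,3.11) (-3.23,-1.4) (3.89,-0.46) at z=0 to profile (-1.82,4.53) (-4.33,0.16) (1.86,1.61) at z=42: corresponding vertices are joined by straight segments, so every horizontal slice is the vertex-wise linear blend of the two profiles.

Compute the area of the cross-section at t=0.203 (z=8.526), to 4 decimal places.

Area at t=0.203: 14.6210

Cross-section at t=0.203: each vertex is (1-t)·p0[i] + t·p1[i].
  v1: (1-0.203)·(-1.68,3.11) + 0.203·(-1.82,4.53) = (-1.7084,3.3983)
  v2: (1-0.203)·(-3.23,-1.4) + 0.203·(-4.33,0.16) = (-3.4533,-1.0833)
  v3: (1-0.203)·(3.89,-0.46) + 0.203·(1.86,1.61) = (3.4779,-0.0398)
Shoelace sum Σ(x_i·y_{i+1} − x_{i+1}·y_i):
  i=1: -1.7084·-1.0833 − -3.4533·3.3983 = +13.5860 (running +13.5860)
  i=2: -3.4533·-0.0398 − 3.4779·-1.0833 = +3.9051 (running +17.4911)
  i=3: 3.4779·3.3983 − -1.7084·-0.0398 = +11.7509 (running +29.2419)
Area = |Σ|/2 = |29.2419|/2 = 14.6210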